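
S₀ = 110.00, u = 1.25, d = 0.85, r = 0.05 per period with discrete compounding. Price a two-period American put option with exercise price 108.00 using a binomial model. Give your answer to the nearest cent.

Risk-neutral probability p = (1 + 0.05 − 0.85)/(1.25 − 0.85) = 0.2000/0.4000 = 0.5000
Terminal stock prices: S_uu = 171.9, S_ud = 116.9, S_dd = 79.47
Terminal payoffs (K − S): max(-63.88, 0) = 0, max(-8.875, 0) = 0, max(28.53, 0) = 28.53
Node u (S = 137.5): continuation = 1/1.05·[0.5000·0.0000 + 0.5000·0.0000] = 0.0000; exercise value = 0.0000 ≤ continuation, so V_u = 0.0000
Node d (S = 93.5): continuation = 1/1.05·[0.5000·0.0000 + 0.5000·28.5250] = 13.5833; exercise value = 14.5000 > continuation, so V_d = 14.5000 (exercise)
Node 0 (S = 110): continuation = 1/1.05·[0.5000·0.0000 + 0.5000·14.5000] = 6.9048; exercise value = 0.0000 ≤ continuation, so V_0 = 6.9048

6.90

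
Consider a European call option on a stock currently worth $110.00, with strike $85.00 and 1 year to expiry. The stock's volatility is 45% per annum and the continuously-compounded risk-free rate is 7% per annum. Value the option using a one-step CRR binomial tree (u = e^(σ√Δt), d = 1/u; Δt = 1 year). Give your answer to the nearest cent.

CRR parameters: u = e^(σ√Δt) = e^(0.45·√1) = 1.5683, d = 1/u = 0.6376
Per-period rate: rΔt = 0.07·1 = 0.07, so R = e^0.07 = 1.0725
Risk-neutral probability p = (e^0.07 − 0.6376)/(1.5683 − 0.6376) = 0.4349/0.9307 = 0.4673
Terminal stock prices: S_u = 172.5, S_d = 70.14
Terminal payoffs (S − K): max(87.51, 0) = 87.51, max(-14.86, 0) = 0
Node 0 (S = 110): V_0 = e^(−0.07)·[0.4673·87.5143 + 0.5327·0.0000] = 38.1282

$38.13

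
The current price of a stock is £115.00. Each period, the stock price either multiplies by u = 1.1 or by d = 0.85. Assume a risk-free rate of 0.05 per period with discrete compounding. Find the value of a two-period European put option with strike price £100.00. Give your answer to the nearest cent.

£0.61

Risk-neutral probability p = (1 + 0.05 − 0.85)/(1.1 − 0.85) = 0.2000/0.2500 = 0.8000
Terminal stock prices: S_uu = 139.2, S_ud = 107.5, S_dd = 83.09
Terminal payoffs (K − S): max(-39.15, 0) = 0, max(-7.525, 0) = 0, max(16.91, 0) = 16.91
Node u (S = 126.5): V_u = 1/1.05·[0.8000·0.0000 + 0.2000·0.0000] = 0.0000
Node d (S = 97.75): V_d = 1/1.05·[0.8000·0.0000 + 0.2000·16.9125] = 3.2214
Node 0 (S = 115): V_0 = 1/1.05·[0.8000·0.0000 + 0.2000·3.2214] = 0.6136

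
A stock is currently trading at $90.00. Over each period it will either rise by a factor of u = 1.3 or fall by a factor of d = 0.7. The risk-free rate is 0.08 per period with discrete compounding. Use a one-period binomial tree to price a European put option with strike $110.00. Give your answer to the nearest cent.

$15.96

Risk-neutral probability p = (1 + 0.08 − 0.7)/(1.3 − 0.7) = 0.3800/0.6000 = 0.6333
Terminal stock prices: S_u = 117, S_d = 63
Terminal payoffs (K − S): max(-7, 0) = 0, max(47, 0) = 47
Node 0 (S = 90): V_0 = 1/1.08·[0.6333·0.0000 + 0.3667·47.0000] = 15.9568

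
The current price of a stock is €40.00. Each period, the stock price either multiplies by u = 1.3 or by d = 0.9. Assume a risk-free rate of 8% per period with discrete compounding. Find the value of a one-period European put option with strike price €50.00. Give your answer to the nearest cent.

Risk-neutral probability p = (1 + 0.08 − 0.9)/(1.3 − 0.9) = 0.1800/0.4000 = 0.4500
Terminal stock prices: S_u = 52, S_d = 36
Terminal payoffs (K − S): max(-2, 0) = 0, max(14, 0) = 14
Node 0 (S = 40): V_0 = 1/1.08·[0.4500·0.0000 + 0.5500·14.0000] = 7.1296

€7.13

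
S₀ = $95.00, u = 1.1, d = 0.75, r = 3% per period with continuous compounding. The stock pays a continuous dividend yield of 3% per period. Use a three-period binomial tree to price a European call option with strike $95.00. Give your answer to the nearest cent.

$10.47

Per-period risk-free factor R = e^0.03 = 1.0305; dividend-adjusted growth = e^(0.03−0.03) = 1.0000.
Risk-neutral probability p = (1.0000 − 0.75)/(1.1 − 0.75) = 0.2500/0.3500 = 0.7143
Terminal stock prices: S_uuu = 126.4, S_uud = 86.21, S_udd = 58.78, S_ddd = 40.08
Terminal payoffs (S − K): max(31.45, 0) = 31.45, max(-8.787, 0) = 0, max(-36.22, 0) = 0, max(-54.92, 0) = 0
Node uu (S = 115): V_uu = e^(−0.03)·[0.7143·31.4450 + 0.2857·0.0000] = 21.7969
Node ud (S = 78.38): V_ud = e^(−0.03)·[0.7143·0.0000 + 0.2857·0.0000] = 0.0000
Node dd (S = 53.44): V_dd = e^(−0.03)·[0.7143·0.0000 + 0.2857·0.0000] = 0.0000
Node u (S = 104.5): V_u = e^(−0.03)·[0.7143·21.7969 + 0.2857·0.0000] = 15.1091
Node d (S = 71.25): V_d = e^(−0.03)·[0.7143·0.0000 + 0.2857·0.0000] = 0.0000
Node 0 (S = 95): V_0 = e^(−0.03)·[0.7143·15.1091 + 0.2857·0.0000] = 10.4732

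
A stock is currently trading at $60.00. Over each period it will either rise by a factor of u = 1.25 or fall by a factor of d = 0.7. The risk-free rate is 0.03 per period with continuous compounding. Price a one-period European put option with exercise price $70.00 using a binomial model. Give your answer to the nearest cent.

Risk-neutral probability p = (e^0.03 − 0.7)/(1.25 − 0.7) = 0.3305/0.5500 = 0.6008
Terminal stock prices: S_u = 75, S_d = 42
Terminal payoffs (K − S): max(-5, 0) = 0, max(28, 0) = 28
Node 0 (S = 60): V_0 = e^(−0.03)·[0.6008·0.0000 + 0.3992·28.0000] = 10.8465

$10.85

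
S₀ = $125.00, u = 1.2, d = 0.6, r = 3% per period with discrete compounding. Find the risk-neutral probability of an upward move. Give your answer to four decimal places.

p = 0.7167

Risk-neutral probability p = (1 + 0.03 − 0.6)/(1.2 − 0.6) = 0.4300/0.6000 = 0.7167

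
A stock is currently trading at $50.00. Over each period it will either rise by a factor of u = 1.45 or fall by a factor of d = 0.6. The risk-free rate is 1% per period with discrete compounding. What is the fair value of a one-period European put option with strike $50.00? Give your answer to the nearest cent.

$10.25

Risk-neutral probability p = (1 + 0.01 − 0.6)/(1.45 − 0.6) = 0.4100/0.8500 = 0.4824
Terminal stock prices: S_u = 72.5, S_d = 30
Terminal payoffs (K − S): max(-22.5, 0) = 0, max(20, 0) = 20
Node 0 (S = 50): V_0 = 1/1.01·[0.4824·0.0000 + 0.5176·20.0000] = 10.2504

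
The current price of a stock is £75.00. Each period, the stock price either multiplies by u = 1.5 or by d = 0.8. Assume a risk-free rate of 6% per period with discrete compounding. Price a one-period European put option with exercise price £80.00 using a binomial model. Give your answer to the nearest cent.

£11.86

Risk-neutral probability p = (1 + 0.06 − 0.8)/(1.5 − 0.8) = 0.2600/0.7000 = 0.3714
Terminal stock prices: S_u = 112.5, S_d = 60
Terminal payoffs (K − S): max(-32.5, 0) = 0, max(20, 0) = 20
Node 0 (S = 75): V_0 = 1/1.06·[0.3714·0.0000 + 0.6286·20.0000] = 11.8598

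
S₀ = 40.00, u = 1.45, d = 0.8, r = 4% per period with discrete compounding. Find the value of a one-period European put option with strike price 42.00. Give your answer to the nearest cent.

6.07

Risk-neutral probability p = (1 + 0.04 − 0.8)/(1.45 − 0.8) = 0.2400/0.6500 = 0.3692
Terminal stock prices: S_u = 58, S_d = 32
Terminal payoffs (K − S): max(-16, 0) = 0, max(10, 0) = 10
Node 0 (S = 40): V_0 = 1/1.04·[0.3692·0.0000 + 0.6308·10.0000] = 6.0651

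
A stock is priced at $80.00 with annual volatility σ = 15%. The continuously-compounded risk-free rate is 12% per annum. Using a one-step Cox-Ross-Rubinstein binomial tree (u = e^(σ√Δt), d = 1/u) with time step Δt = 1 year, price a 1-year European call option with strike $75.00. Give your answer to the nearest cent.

$14.10

CRR parameters: u = e^(σ√Δt) = e^(0.15·√1) = 1.1618, d = 1/u = 0.8607
Per-period rate: rΔt = 0.12·1 = 0.12, so R = e^0.12 = 1.1275
Risk-neutral probability p = (e^0.12 − 0.8607)/(1.1618 − 0.8607) = 0.2668/0.3011 = 0.8860
Terminal stock prices: S_u = 92.95, S_d = 68.86
Terminal payoffs (S − K): max(17.95, 0) = 17.95, max(-6.143, 0) = 0
Node 0 (S = 80): V_0 = e^(−0.12)·[0.8860·17.9467 + 0.1140·0.0000] = 14.1023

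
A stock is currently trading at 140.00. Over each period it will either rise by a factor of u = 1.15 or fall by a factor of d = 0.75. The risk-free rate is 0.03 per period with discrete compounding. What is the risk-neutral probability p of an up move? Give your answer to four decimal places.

p = 0.7000

Risk-neutral probability p = (1 + 0.03 − 0.75)/(1.15 − 0.75) = 0.2800/0.4000 = 0.7000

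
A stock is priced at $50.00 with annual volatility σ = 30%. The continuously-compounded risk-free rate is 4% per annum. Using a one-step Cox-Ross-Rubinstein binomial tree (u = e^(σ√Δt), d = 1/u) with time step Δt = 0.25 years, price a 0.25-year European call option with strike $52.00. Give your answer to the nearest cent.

$2.99

CRR parameters: u = e^(σ√Δt) = e^(0.3·√0.25) = 1.1618, d = 1/u = 0.8607
Per-period rate: rΔt = 0.04·0.25 = 0.01, so R = e^0.01 = 1.0101
Risk-neutral probability p = (e^0.01 − 0.8607)/(1.1618 − 0.8607) = 0.1493/0.3011 = 0.4959
Terminal stock prices: S_u = 58.09, S_d = 43.04
Terminal payoffs (S − K): max(6.092, 0) = 6.092, max(-8.965, 0) = 0
Node 0 (S = 50): V_0 = e^(−0.01)·[0.4959·6.0917 + 0.5041·0.0000] = 2.9911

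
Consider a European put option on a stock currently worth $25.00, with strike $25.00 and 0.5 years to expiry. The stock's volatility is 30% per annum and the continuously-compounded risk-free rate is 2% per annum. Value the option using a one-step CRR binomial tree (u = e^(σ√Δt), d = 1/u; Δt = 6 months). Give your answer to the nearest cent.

$2.50

CRR parameters: u = e^(σ√Δt) = e^(0.3·√0.5) = 1.2363, d = 1/u = 0.8089
Per-period rate: rΔt = 0.02·0.5 = 0.01, so R = e^0.01 = 1.0101
Risk-neutral probability p = (e^0.01 − 0.8089)/(1.2363 − 0.8089) = 0.2012/0.4275 = 0.4707
Terminal stock prices: S_u = 30.91, S_d = 20.22
Terminal payoffs (K − S): max(-5.908, 0) = 0, max(4.779, 0) = 4.779
Node 0 (S = 25): V_0 = e^(−0.01)·[0.4707·0.0000 + 0.5293·4.7786] = 2.5042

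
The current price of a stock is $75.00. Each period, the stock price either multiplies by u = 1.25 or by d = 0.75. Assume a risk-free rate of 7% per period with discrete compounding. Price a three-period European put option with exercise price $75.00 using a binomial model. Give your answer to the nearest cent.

$6.17

Risk-neutral probability p = (1 + 0.07 − 0.75)/(1.25 − 0.75) = 0.3200/0.5000 = 0.6400
Terminal stock prices: S_uuu = 146.5, S_uud = 87.89, S_udd = 52.73, S_ddd = 31.64
Terminal payoffs (K − S): max(-71.48, 0) = 0, max(-12.89, 0) = 0, max(22.27, 0) = 22.27, max(43.36, 0) = 43.36
Node uu (S = 117.2): V_uu = 1/1.07·[0.6400·0.0000 + 0.3600·0.0000] = 0.0000
Node ud (S = 70.31): V_ud = 1/1.07·[0.6400·0.0000 + 0.3600·22.2656] = 7.4912
Node dd (S = 42.19): V_dd = 1/1.07·[0.6400·22.2656 + 0.3600·43.3594] = 27.9060
Node u (S = 93.75): V_u = 1/1.07·[0.6400·0.0000 + 0.3600·7.4912] = 2.5204
Node d (S = 56.25): V_d = 1/1.07·[0.6400·7.4912 + 0.3600·27.9060] = 13.8697
Node 0 (S = 75): V_0 = 1/1.07·[0.6400·2.5204 + 0.3600·13.8697] = 6.1740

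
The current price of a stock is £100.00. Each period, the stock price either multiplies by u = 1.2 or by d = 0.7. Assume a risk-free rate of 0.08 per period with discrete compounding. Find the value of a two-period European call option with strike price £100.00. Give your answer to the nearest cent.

£21.79

Risk-neutral probability p = (1 + 0.08 − 0.7)/(1.2 − 0.7) = 0.3800/0.5000 = 0.7600
Terminal stock prices: S_uu = 144, S_ud = 84, S_dd = 49
Terminal payoffs (S − K): max(44, 0) = 44, max(-16, 0) = 0, max(-51, 0) = 0
Node u (S = 120): V_u = 1/1.08·[0.7600·44.0000 + 0.2400·0.0000] = 30.9630
Node d (S = 70): V_d = 1/1.08·[0.7600·0.0000 + 0.2400·0.0000] = 0.0000
Node 0 (S = 100): V_0 = 1/1.08·[0.7600·30.9630 + 0.2400·0.0000] = 21.7888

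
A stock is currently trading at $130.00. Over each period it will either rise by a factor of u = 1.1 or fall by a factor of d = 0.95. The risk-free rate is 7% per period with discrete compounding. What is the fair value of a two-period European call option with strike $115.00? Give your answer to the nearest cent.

$29.55

Risk-neutral probability p = (1 + 0.07 − 0.95)/(1.1 − 0.95) = 0.1200/0.1500 = 0.8000
Terminal stock prices: S_uu = 157.3, S_ud = 135.8, S_dd = 117.3
Terminal payoffs (S − K): max(42.3, 0) = 42.3, max(20.85, 0) = 20.85, max(2.325, 0) = 2.325
Node u (S = 143): V_u = 1/1.07·[0.8000·42.3000 + 0.2000·20.8500] = 35.5234
Node d (S = 123.5): V_d = 1/1.07·[0.8000·20.8500 + 0.2000·2.3250] = 16.0234
Node 0 (S = 130): V_0 = 1/1.07·[0.8000·35.5234 + 0.2000·16.0234] = 29.5545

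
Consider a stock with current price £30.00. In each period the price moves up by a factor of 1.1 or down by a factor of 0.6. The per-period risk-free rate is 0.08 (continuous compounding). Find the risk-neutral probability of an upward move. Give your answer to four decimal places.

p = 0.9666

Risk-neutral probability p = (e^0.08 − 0.6)/(1.1 − 0.6) = 0.4833/0.5000 = 0.9666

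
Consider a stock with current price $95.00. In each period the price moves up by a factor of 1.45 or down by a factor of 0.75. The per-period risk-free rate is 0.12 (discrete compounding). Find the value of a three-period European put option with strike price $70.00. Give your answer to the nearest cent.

$2.23

Risk-neutral probability p = (1 + 0.12 − 0.75)/(1.45 − 0.75) = 0.3700/0.7000 = 0.5286
Terminal stock prices: S_uuu = 289.6, S_uud = 149.8, S_udd = 77.48, S_ddd = 40.08
Terminal payoffs (K − S): max(-219.6, 0) = 0, max(-79.8, 0) = 0, max(-7.484, 0) = 0, max(29.92, 0) = 29.92
Node uu (S = 199.7): V_uu = 1/1.12·[0.5286·0.0000 + 0.4714·0.0000] = 0.0000
Node ud (S = 103.3): V_ud = 1/1.12·[0.5286·0.0000 + 0.4714·0.0000] = 0.0000
Node dd (S = 53.44): V_dd = 1/1.12·[0.5286·0.0000 + 0.4714·29.9219] = 12.5947
Node u (S = 137.8): V_u = 1/1.12·[0.5286·0.0000 + 0.4714·0.0000] = 0.0000
Node d (S = 71.25): V_d = 1/1.12·[0.5286·0.0000 + 0.4714·12.5947] = 5.3013
Node 0 (S = 95): V_0 = 1/1.12·[0.5286·0.0000 + 0.4714·5.3013] = 2.2314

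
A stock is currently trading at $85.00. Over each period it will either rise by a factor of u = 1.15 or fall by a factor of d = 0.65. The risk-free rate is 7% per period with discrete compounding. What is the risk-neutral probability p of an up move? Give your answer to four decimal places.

Risk-neutral probability p = (1 + 0.07 − 0.65)/(1.15 − 0.65) = 0.4200/0.5000 = 0.8400

p = 0.8400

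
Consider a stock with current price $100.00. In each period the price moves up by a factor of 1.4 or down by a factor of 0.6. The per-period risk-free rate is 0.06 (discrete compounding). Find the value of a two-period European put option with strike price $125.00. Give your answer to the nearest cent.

Risk-neutral probability p = (1 + 0.06 − 0.6)/(1.4 − 0.6) = 0.4600/0.8000 = 0.5750
Terminal stock prices: S_uu = 196, S_ud = 84, S_dd = 36
Terminal payoffs (K − S): max(-71, 0) = 0, max(41, 0) = 41, max(89, 0) = 89
Node u (S = 140): V_u = 1/1.06·[0.5750·0.0000 + 0.4250·41.0000] = 16.4387
Node d (S = 60): V_d = 1/1.06·[0.5750·41.0000 + 0.4250·89.0000] = 57.9245
Node 0 (S = 100): V_0 = 1/1.06·[0.5750·16.4387 + 0.4250·57.9245] = 32.1417

$32.14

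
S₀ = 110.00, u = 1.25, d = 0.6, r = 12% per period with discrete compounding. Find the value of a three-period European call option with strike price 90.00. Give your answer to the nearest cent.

49.08

Risk-neutral probability p = (1 + 0.12 − 0.6)/(1.25 − 0.6) = 0.5200/0.6500 = 0.8000
Terminal stock prices: S_uuu = 214.8, S_uud = 103.1, S_udd = 49.5, S_ddd = 23.76
Terminal payoffs (S − K): max(124.8, 0) = 124.8, max(13.12, 0) = 13.12, max(-40.5, 0) = 0, max(-66.24, 0) = 0
Node uu (S = 171.9): V_uu = 1/1.12·[0.8000·124.8438 + 0.2000·13.1250] = 91.5179
Node ud (S = 82.5): V_ud = 1/1.12·[0.8000·13.1250 + 0.2000·0.0000] = 9.3750
Node dd (S = 39.6): V_dd = 1/1.12·[0.8000·0.0000 + 0.2000·0.0000] = 0.0000
Node u (S = 137.5): V_u = 1/1.12·[0.8000·91.5179 + 0.2000·9.3750] = 67.0440
Node d (S = 66): V_d = 1/1.12·[0.8000·9.3750 + 0.2000·0.0000] = 6.6964
Node 0 (S = 110): V_0 = 1/1.12·[0.8000·67.0440 + 0.2000·6.6964] = 49.0844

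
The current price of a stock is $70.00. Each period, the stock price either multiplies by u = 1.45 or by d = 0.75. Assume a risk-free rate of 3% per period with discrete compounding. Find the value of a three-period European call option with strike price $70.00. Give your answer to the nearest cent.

Risk-neutral probability p = (1 + 0.03 − 0.75)/(1.45 − 0.75) = 0.2800/0.7000 = 0.4000
Terminal stock prices: S_uuu = 213.4, S_uud = 110.4, S_udd = 57.09, S_ddd = 29.53
Terminal payoffs (S − K): max(143.4, 0) = 143.4, max(40.38, 0) = 40.38, max(-12.91, 0) = 0, max(-40.47, 0) = 0
Node uu (S = 147.2): V_uu = 1/1.03·[0.4000·143.4038 + 0.6000·40.3813] = 79.2138
Node ud (S = 76.12): V_ud = 1/1.03·[0.4000·40.3813 + 0.6000·0.0000] = 15.6820
Node dd (S = 39.38): V_dd = 1/1.03·[0.4000·0.0000 + 0.6000·0.0000] = 0.0000
Node u (S = 101.5): V_u = 1/1.03·[0.4000·79.2138 + 0.6000·15.6820] = 39.8978
Node d (S = 52.5): V_d = 1/1.03·[0.4000·15.6820 + 0.6000·0.0000] = 6.0901
Node 0 (S = 70): V_0 = 1/1.03·[0.4000·39.8978 + 0.6000·6.0901] = 19.0419

$19.04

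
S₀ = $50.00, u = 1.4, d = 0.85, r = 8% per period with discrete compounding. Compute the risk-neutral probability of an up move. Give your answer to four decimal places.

Risk-neutral probability p = (1 + 0.08 − 0.85)/(1.4 − 0.85) = 0.2300/0.5500 = 0.4182

p = 0.4182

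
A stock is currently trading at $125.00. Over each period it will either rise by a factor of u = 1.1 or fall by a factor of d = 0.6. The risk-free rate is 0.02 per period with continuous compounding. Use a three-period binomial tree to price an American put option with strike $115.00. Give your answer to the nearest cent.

$13.02

Risk-neutral probability p = (e^0.02 − 0.6)/(1.1 − 0.6) = 0.4202/0.5000 = 0.8404
Terminal stock prices: S_uuu = 166.4, S_uud = 90.75, S_udd = 49.5, S_ddd = 27
Terminal payoffs (K − S): max(-51.38, 0) = 0, max(24.25, 0) = 24.25, max(65.5, 0) = 65.5, max(88, 0) = 88
Node uu (S = 151.3): continuation = e^(−0.02)·[0.8404·0.0000 + 0.1596·24.2500] = 3.7936; exercise value = 0.0000 ≤ continuation, so V_uu = 3.7936
Node ud (S = 82.5): continuation = e^(−0.02)·[0.8404·24.2500 + 0.1596·65.5000] = 30.2228; exercise value = 32.5000 > continuation, so V_ud = 32.5000 (exercise)
Node dd (S = 45): continuation = e^(−0.02)·[0.8404·65.5000 + 0.1596·88.0000] = 67.7228; exercise value = 70.0000 > continuation, so V_dd = 70.0000 (exercise)
Node u (S = 137.5): continuation = e^(−0.02)·[0.8404·3.7936 + 0.1596·32.5000] = 8.2092; exercise value = 0.0000 ≤ continuation, so V_u = 8.2092
Node d (S = 75): continuation = e^(−0.02)·[0.8404·32.5000 + 0.1596·70.0000] = 37.7228; exercise value = 40.0000 > continuation, so V_d = 40.0000 (exercise)
Node 0 (S = 125): continuation = e^(−0.02)·[0.8404·8.2092 + 0.1596·40.0000] = 13.0199; exercise value = 0.0000 ≤ continuation, so V_0 = 13.0199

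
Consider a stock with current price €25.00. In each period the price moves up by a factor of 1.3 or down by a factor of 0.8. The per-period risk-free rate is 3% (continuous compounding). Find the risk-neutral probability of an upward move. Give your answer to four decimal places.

p = 0.4609

Risk-neutral probability p = (e^0.03 − 0.8)/(1.3 − 0.8) = 0.2305/0.5000 = 0.4609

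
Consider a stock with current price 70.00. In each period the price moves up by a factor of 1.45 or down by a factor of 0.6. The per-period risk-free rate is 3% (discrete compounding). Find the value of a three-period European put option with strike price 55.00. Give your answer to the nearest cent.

10.66

Risk-neutral probability p = (1 + 0.03 − 0.6)/(1.45 − 0.6) = 0.4300/0.8500 = 0.5059
Terminal stock prices: S_uuu = 213.4, S_uud = 88.31, S_udd = 36.54, S_ddd = 15.12
Terminal payoffs (K − S): max(-158.4, 0) = 0, max(-33.31, 0) = 0, max(18.46, 0) = 18.46, max(39.88, 0) = 39.88
Node uu (S = 147.2): V_uu = 1/1.03·[0.5059·0.0000 + 0.4941·0.0000] = 0.0000
Node ud (S = 60.9): V_ud = 1/1.03·[0.5059·0.0000 + 0.4941·18.4600] = 8.8557
Node dd (S = 25.2): V_dd = 1/1.03·[0.5059·18.4600 + 0.4941·39.8800] = 28.1981
Node u (S = 101.5): V_u = 1/1.03·[0.5059·0.0000 + 0.4941·8.8557] = 4.2483
Node d (S = 42): V_d = 1/1.03·[0.5059·8.8557 + 0.4941·28.1981] = 17.8768
Node 0 (S = 70): V_0 = 1/1.03·[0.5059·4.2483 + 0.4941·17.8768] = 10.6625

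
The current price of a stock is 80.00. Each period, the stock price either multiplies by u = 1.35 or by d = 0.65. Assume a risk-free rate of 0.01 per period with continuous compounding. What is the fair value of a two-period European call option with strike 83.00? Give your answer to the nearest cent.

Risk-neutral probability p = (e^0.01 − 0.65)/(1.35 − 0.65) = 0.3601/0.7000 = 0.5144
Terminal stock prices: S_uu = 145.8, S_ud = 70.2, S_dd = 33.8
Terminal payoffs (S − K): max(62.8, 0) = 62.8, max(-12.8, 0) = 0, max(-49.2, 0) = 0
Node u (S = 108): V_u = e^(−0.01)·[0.5144·62.8000 + 0.4856·0.0000] = 31.9802
Node d (S = 52): V_d = e^(−0.01)·[0.5144·0.0000 + 0.4856·0.0000] = 0.0000
Node 0 (S = 80): V_0 = e^(−0.01)·[0.5144·31.9802 + 0.4856·0.0000] = 16.2856

16.29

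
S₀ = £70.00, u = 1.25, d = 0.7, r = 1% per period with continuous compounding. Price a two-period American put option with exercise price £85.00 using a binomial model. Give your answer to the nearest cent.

£21.27

Risk-neutral probability p = (e^0.01 − 0.7)/(1.25 − 0.7) = 0.3101/0.5500 = 0.5637
Terminal stock prices: S_uu = 109.4, S_ud = 61.25, S_dd = 34.3
Terminal payoffs (K − S): max(-24.38, 0) = 0, max(23.75, 0) = 23.75, max(50.7, 0) = 50.7
Node u (S = 87.5): continuation = e^(−0.01)·[0.5637·0.0000 + 0.4363·23.7500] = 10.2584; exercise value = 0.0000 ≤ continuation, so V_u = 10.2584
Node d (S = 49): continuation = e^(−0.01)·[0.5637·23.7500 + 0.4363·50.7000] = 35.1542; exercise value = 36.0000 > continuation, so V_d = 36.0000 (exercise)
Node 0 (S = 70): continuation = e^(−0.01)·[0.5637·10.2584 + 0.4363·36.0000] = 21.2749; exercise value = 15.0000 ≤ continuation, so V_0 = 21.2749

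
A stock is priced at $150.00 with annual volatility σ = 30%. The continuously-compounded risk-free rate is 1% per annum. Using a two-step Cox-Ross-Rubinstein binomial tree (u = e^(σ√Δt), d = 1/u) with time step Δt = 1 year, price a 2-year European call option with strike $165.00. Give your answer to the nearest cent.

CRR parameters: u = e^(σ√Δt) = e^(0.3·√1) = 1.3499, d = 1/u = 0.7408
Per-period rate: rΔt = 0.01·1 = 0.01, so R = e^0.01 = 1.0101
Risk-neutral probability p = (e^0.01 − 0.7408)/(1.3499 − 0.7408) = 0.2692/0.6090 = 0.4421
Terminal stock prices: S_uu = 273.3, S_ud = 150, S_dd = 82.32
Terminal payoffs (S − K): max(108.3, 0) = 108.3, max(-15, 0) = 0, max(-82.68, 0) = 0
Node u (S = 202.5): V_u = e^(−0.01)·[0.4421·108.3178 + 0.5579·0.0000] = 47.4064
Node d (S = 111.1): V_d = e^(−0.01)·[0.4421·0.0000 + 0.5579·0.0000] = 0.0000
Node 0 (S = 150): V_0 = e^(−0.01)·[0.4421·47.4064 + 0.5579·0.0000] = 20.7479

$20.75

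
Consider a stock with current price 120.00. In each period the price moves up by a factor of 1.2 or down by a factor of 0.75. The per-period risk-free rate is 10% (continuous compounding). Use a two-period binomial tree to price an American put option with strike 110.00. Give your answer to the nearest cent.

4.09

Risk-neutral probability p = (e^0.1 − 0.75)/(1.2 − 0.75) = 0.3552/0.4500 = 0.7893
Terminal stock prices: S_uu = 172.8, S_ud = 108, S_dd = 67.5
Terminal payoffs (K − S): max(-62.8, 0) = 0, max(2, 0) = 2, max(42.5, 0) = 42.5
Node u (S = 144): continuation = e^(−0.1)·[0.7893·0.0000 + 0.2107·2.0000] = 0.3814; exercise value = 0.0000 ≤ continuation, so V_u = 0.3814
Node d (S = 90): continuation = e^(−0.1)·[0.7893·2.0000 + 0.2107·42.5000] = 9.5321; exercise value = 20.0000 > continuation, so V_d = 20.0000 (exercise)
Node 0 (S = 120): continuation = e^(−0.1)·[0.7893·0.3814 + 0.2107·20.0000] = 4.0859; exercise value = 0.0000 ≤ continuation, so V_0 = 4.0859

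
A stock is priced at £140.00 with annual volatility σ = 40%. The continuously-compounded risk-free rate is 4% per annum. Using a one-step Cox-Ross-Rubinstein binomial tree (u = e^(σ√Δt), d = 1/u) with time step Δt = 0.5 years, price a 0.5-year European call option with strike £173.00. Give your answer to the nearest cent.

CRR parameters: u = e^(σ√Δt) = e^(0.4·√0.5) = 1.3269, d = 1/u = 0.7536
Per-period rate: rΔt = 0.04·0.5 = 0.02, so R = e^0.02 = 1.0202
Risk-neutral probability p = (e^0.02 − 0.7536)/(1.3269 − 0.7536) = 0.2666/0.5733 = 0.4650
Terminal stock prices: S_u = 185.8, S_d = 105.5
Terminal payoffs (S − K): max(12.77, 0) = 12.77, max(-67.49, 0) = 0
Node 0 (S = 140): V_0 = e^(−0.02)·[0.4650·12.7655 + 0.5350·0.0000] = 5.8184

£5.82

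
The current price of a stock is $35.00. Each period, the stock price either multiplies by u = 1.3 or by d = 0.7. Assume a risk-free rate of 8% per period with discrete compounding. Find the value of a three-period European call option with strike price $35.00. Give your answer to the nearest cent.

$10.69

Risk-neutral probability p = (1 + 0.08 − 0.7)/(1.3 − 0.7) = 0.3800/0.6000 = 0.6333
Terminal stock prices: S_uuu = 76.89, S_uud = 41.41, S_udd = 22.29, S_ddd = 12
Terminal payoffs (S − K): max(41.89, 0) = 41.89, max(6.405, 0) = 6.405, max(-12.71, 0) = 0, max(-23, 0) = 0
Node uu (S = 59.15): V_uu = 1/1.08·[0.6333·41.8950 + 0.3667·6.4050] = 26.7426
Node ud (S = 31.85): V_ud = 1/1.08·[0.6333·6.4050 + 0.3667·0.0000] = 3.7560
Node dd (S = 17.15): V_dd = 1/1.08·[0.6333·0.0000 + 0.3667·0.0000] = 0.0000
Node u (S = 45.5): V_u = 1/1.08·[0.6333·26.7426 + 0.3667·3.7560] = 16.9576
Node d (S = 24.5): V_d = 1/1.08·[0.6333·3.7560 + 0.3667·0.0000] = 2.2026
Node 0 (S = 35): V_0 = 1/1.08·[0.6333·16.9576 + 0.3667·2.2026] = 10.6921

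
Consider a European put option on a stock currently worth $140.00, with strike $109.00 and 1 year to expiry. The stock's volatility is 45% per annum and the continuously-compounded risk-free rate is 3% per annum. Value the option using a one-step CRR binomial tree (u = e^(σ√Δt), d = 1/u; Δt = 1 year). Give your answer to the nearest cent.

$11.07

CRR parameters: u = e^(σ√Δt) = e^(0.45·√1) = 1.5683, d = 1/u = 0.6376
Per-period rate: rΔt = 0.03·1 = 0.03, so R = e^0.03 = 1.0305
Risk-neutral probability p = (e^0.03 − 0.6376)/(1.5683 − 0.6376) = 0.3928/0.9307 = 0.4221
Terminal stock prices: S_u = 219.6, S_d = 89.27
Terminal payoffs (K − S): max(-110.6, 0) = 0, max(19.73, 0) = 19.73
Node 0 (S = 140): V_0 = e^(−0.03)·[0.4221·0.0000 + 0.5779·19.7321] = 11.0665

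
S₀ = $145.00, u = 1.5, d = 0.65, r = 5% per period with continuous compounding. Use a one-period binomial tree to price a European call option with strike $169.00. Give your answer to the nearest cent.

Risk-neutral probability p = (e^0.05 − 0.65)/(1.5 − 0.65) = 0.4013/0.8500 = 0.4721
Terminal stock prices: S_u = 217.5, S_d = 94.25
Terminal payoffs (S − K): max(48.5, 0) = 48.5, max(-74.75, 0) = 0
Node 0 (S = 145): V_0 = e^(−0.05)·[0.4721·48.5000 + 0.5279·0.0000] = 21.7794

$21.78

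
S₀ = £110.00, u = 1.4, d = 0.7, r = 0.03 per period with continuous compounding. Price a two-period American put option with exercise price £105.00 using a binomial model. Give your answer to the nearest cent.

£14.34

Risk-neutral probability p = (e^0.03 − 0.7)/(1.4 − 0.7) = 0.3305/0.7000 = 0.4721
Terminal stock prices: S_uu = 215.6, S_ud = 107.8, S_dd = 53.9
Terminal payoffs (K − S): max(-110.6, 0) = 0, max(-2.8, 0) = 0, max(51.1, 0) = 51.1
Node u (S = 154): continuation = e^(−0.03)·[0.4721·0.0000 + 0.5279·0.0000] = 0.0000; exercise value = 0.0000 ≤ continuation, so V_u = 0.0000
Node d (S = 77): continuation = e^(−0.03)·[0.4721·0.0000 + 0.5279·51.1000] = 26.1795; exercise value = 28.0000 > continuation, so V_d = 28.0000 (exercise)
Node 0 (S = 110): continuation = e^(−0.03)·[0.4721·0.0000 + 0.5279·28.0000] = 14.3449; exercise value = 0.0000 ≤ continuation, so V_0 = 14.3449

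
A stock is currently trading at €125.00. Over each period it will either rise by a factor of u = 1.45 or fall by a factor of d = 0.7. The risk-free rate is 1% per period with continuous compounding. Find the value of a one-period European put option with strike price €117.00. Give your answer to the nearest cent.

Risk-neutral probability p = (e^0.01 − 0.7)/(1.45 − 0.7) = 0.3101/0.7500 = 0.4134
Terminal stock prices: S_u = 181.2, S_d = 87.5
Terminal payoffs (K − S): max(-64.25, 0) = 0, max(29.5, 0) = 29.5
Node 0 (S = 125): V_0 = e^(−0.01)·[0.4134·0.0000 + 0.5866·29.5000] = 17.1325

€17.13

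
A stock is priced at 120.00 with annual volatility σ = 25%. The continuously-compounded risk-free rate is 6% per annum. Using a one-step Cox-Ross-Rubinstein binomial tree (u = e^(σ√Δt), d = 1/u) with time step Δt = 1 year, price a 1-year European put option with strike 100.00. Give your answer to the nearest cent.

2.71

CRR parameters: u = e^(σ√Δt) = e^(0.25·√1) = 1.2840, d = 1/u = 0.7788
Per-period rate: rΔt = 0.06·1 = 0.06, so R = e^0.06 = 1.0618
Risk-neutral probability p = (e^0.06 − 0.7788)/(1.2840 − 0.7788) = 0.2830/0.5052 = 0.5602
Terminal stock prices: S_u = 154.1, S_d = 93.46
Terminal payoffs (K − S): max(-54.08, 0) = 0, max(6.544, 0) = 6.544
Node 0 (S = 120): V_0 = e^(−0.06)·[0.5602·0.0000 + 0.4398·6.5439] = 2.7103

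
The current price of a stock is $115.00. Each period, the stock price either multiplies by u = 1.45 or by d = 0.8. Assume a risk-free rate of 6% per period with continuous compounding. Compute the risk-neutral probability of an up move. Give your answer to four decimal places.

p = 0.4028

Risk-neutral probability p = (e^0.06 − 0.8)/(1.45 − 0.8) = 0.2618/0.6500 = 0.4028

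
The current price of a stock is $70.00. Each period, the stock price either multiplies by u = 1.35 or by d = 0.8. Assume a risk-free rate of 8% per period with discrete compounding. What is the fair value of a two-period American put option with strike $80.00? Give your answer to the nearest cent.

Risk-neutral probability p = (1 + 0.08 − 0.8)/(1.35 − 0.8) = 0.2800/0.5500 = 0.5091
Terminal stock prices: S_uu = 127.6, S_ud = 75.6, S_dd = 44.8
Terminal payoffs (K − S): max(-47.58, 0) = 0, max(4.4, 0) = 4.4, max(35.2, 0) = 35.2
Node u (S = 94.5): continuation = 1/1.08·[0.5091·0.0000 + 0.4909·4.4000] = 2.0000; exercise value = 0.0000 ≤ continuation, so V_u = 2.0000
Node d (S = 56): continuation = 1/1.08·[0.5091·4.4000 + 0.4909·35.2000] = 18.0741; exercise value = 24.0000 > continuation, so V_d = 24.0000 (exercise)
Node 0 (S = 70): continuation = 1/1.08·[0.5091·2.0000 + 0.4909·24.0000] = 11.8519; exercise value = 10.0000 ≤ continuation, so V_0 = 11.8519

$11.85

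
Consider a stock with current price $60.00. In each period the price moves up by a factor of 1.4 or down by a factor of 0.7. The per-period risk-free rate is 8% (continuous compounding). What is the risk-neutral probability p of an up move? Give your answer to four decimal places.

p = 0.5476

Risk-neutral probability p = (e^0.08 − 0.7)/(1.4 − 0.7) = 0.3833/0.7000 = 0.5476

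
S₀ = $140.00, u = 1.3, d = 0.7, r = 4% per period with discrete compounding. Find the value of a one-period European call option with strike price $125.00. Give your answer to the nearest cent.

$31.06

Risk-neutral probability p = (1 + 0.04 − 0.7)/(1.3 − 0.7) = 0.3400/0.6000 = 0.5667
Terminal stock prices: S_u = 182, S_d = 98
Terminal payoffs (S − K): max(57, 0) = 57, max(-27, 0) = 0
Node 0 (S = 140): V_0 = 1/1.04·[0.5667·57.0000 + 0.4333·0.0000] = 31.0577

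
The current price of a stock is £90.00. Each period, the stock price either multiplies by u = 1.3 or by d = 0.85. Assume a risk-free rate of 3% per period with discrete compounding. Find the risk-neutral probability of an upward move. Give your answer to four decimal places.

p = 0.4000

Risk-neutral probability p = (1 + 0.03 − 0.85)/(1.3 − 0.85) = 0.1800/0.4500 = 0.4000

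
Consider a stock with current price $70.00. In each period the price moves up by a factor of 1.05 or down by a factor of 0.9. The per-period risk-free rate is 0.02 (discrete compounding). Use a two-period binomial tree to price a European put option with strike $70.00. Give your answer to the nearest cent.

Risk-neutral probability p = (1 + 0.02 − 0.9)/(1.05 − 0.9) = 0.1200/0.1500 = 0.8000
Terminal stock prices: S_uu = 77.17, S_ud = 66.15, S_dd = 56.7
Terminal payoffs (K − S): max(-7.175, 0) = 0, max(3.85, 0) = 3.85, max(13.3, 0) = 13.3
Node u (S = 73.5): V_u = 1/1.02·[0.8000·0.0000 + 0.2000·3.8500] = 0.7549
Node d (S = 63): V_d = 1/1.02·[0.8000·3.8500 + 0.2000·13.3000] = 5.6275
Node 0 (S = 70): V_0 = 1/1.02·[0.8000·0.7549 + 0.2000·5.6275] = 1.6955

$1.70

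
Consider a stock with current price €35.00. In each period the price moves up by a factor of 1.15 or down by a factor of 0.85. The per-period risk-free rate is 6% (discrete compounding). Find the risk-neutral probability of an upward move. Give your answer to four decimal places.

p = 0.7000

Risk-neutral probability p = (1 + 0.06 − 0.85)/(1.15 − 0.85) = 0.2100/0.3000 = 0.7000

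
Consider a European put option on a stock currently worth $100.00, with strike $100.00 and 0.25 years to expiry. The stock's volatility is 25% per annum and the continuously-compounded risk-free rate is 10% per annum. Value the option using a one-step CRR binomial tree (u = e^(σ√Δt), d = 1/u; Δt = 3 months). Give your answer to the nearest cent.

$4.93

CRR parameters: u = e^(σ√Δt) = e^(0.25·√0.25) = 1.1331, d = 1/u = 0.8825
Per-period rate: rΔt = 0.1·0.25 = 0.025, so R = e^0.025 = 1.0253
Risk-neutral probability p = (e^0.025 − 0.8825)/(1.1331 − 0.8825) = 0.1428/0.2507 = 0.5698
Terminal stock prices: S_u = 113.3, S_d = 88.25
Terminal payoffs (K − S): max(-13.31, 0) = 0, max(11.75, 0) = 11.75
Node 0 (S = 100): V_0 = e^(−0.025)·[0.5698·0.0000 + 0.4302·11.7503] = 4.9303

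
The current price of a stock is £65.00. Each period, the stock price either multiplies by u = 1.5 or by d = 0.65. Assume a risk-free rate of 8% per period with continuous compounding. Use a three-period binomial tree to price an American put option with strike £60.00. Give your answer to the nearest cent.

£10.29

Risk-neutral probability p = (e^0.08 − 0.65)/(1.5 − 0.65) = 0.4333/0.8500 = 0.5097
Terminal stock prices: S_uuu = 219.4, S_uud = 95.06, S_udd = 41.19, S_ddd = 17.85
Terminal payoffs (K − S): max(-159.4, 0) = 0, max(-35.06, 0) = 0, max(18.81, 0) = 18.81, max(42.15, 0) = 42.15
Node uu (S = 146.2): continuation = e^(−0.08)·[0.5097·0.0000 + 0.4903·0.0000] = 0.0000; exercise value = 0.0000 ≤ continuation, so V_uu = 0.0000
Node ud (S = 63.38): continuation = e^(−0.08)·[0.5097·0.0000 + 0.4903·18.8062] = 8.5109; exercise value = 0.0000 ≤ continuation, so V_ud = 8.5109
Node dd (S = 27.46): continuation = e^(−0.08)·[0.5097·18.8062 + 0.4903·42.1494] = 27.9245; exercise value = 32.5375 > continuation, so V_dd = 32.5375 (exercise)
Node u (S = 97.5): continuation = e^(−0.08)·[0.5097·0.0000 + 0.4903·8.5109] = 3.8517; exercise value = 0.0000 ≤ continuation, so V_u = 3.8517
Node d (S = 42.25): continuation = e^(−0.08)·[0.5097·8.5109 + 0.4903·32.5375] = 18.7300; exercise value = 17.7500 ≤ continuation, so V_d = 18.7300
Node 0 (S = 65): continuation = e^(−0.08)·[0.5097·3.8517 + 0.4903·18.7300] = 10.2889; exercise value = 0.0000 ≤ continuation, so V_0 = 10.2889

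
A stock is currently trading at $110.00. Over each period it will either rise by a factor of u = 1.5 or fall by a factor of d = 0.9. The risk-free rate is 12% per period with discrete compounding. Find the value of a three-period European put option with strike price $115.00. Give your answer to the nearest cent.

Risk-neutral probability p = (1 + 0.12 − 0.9)/(1.5 − 0.9) = 0.2200/0.6000 = 0.3667
Terminal stock prices: S_uuu = 371.2, S_uud = 222.8, S_udd = 133.7, S_ddd = 80.19
Terminal payoffs (K − S): max(-256.2, 0) = 0, max(-107.8, 0) = 0, max(-18.65, 0) = 0, max(34.81, 0) = 34.81
Node uu (S = 247.5): V_uu = 1/1.12·[0.3667·0.0000 + 0.6333·0.0000] = 0.0000
Node ud (S = 148.5): V_ud = 1/1.12·[0.3667·0.0000 + 0.6333·0.0000] = 0.0000
Node dd (S = 89.1): V_dd = 1/1.12·[0.3667·0.0000 + 0.6333·34.8100] = 19.6842
Node u (S = 165): V_u = 1/1.12·[0.3667·0.0000 + 0.6333·0.0000] = 0.0000
Node d (S = 99): V_d = 1/1.12·[0.3667·0.0000 + 0.6333·19.6842] = 11.1310
Node 0 (S = 110): V_0 = 1/1.12·[0.3667·0.0000 + 0.6333·11.1310] = 6.2943

$6.29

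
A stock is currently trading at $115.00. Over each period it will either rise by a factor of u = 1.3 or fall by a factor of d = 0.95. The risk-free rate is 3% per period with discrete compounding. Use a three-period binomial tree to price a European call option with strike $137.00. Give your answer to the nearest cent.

$6.53

Risk-neutral probability p = (1 + 0.03 − 0.95)/(1.3 − 0.95) = 0.0800/0.3500 = 0.2286
Terminal stock prices: S_uuu = 252.7, S_uud = 184.6, S_udd = 134.9, S_ddd = 98.6
Terminal payoffs (S − K): max(115.7, 0) = 115.7, max(47.63, 0) = 47.63, max(-2.076, 0) = 0, max(-38.4, 0) = 0
Node uu (S = 194.4): V_uu = 1/1.03·[0.2286·115.6550 + 0.7714·47.6325] = 61.3403
Node ud (S = 142): V_ud = 1/1.03·[0.2286·47.6325 + 0.7714·0.0000] = 10.5703
Node dd (S = 103.8): V_dd = 1/1.03·[0.2286·0.0000 + 0.7714·0.0000] = 0.0000
Node u (S = 149.5): V_u = 1/1.03·[0.2286·61.3403 + 0.7714·10.5703] = 21.5290
Node d (S = 109.2): V_d = 1/1.03·[0.2286·10.5703 + 0.7714·0.0000] = 2.3457
Node 0 (S = 115): V_0 = 1/1.03·[0.2286·21.5290 + 0.7714·2.3457] = 6.5344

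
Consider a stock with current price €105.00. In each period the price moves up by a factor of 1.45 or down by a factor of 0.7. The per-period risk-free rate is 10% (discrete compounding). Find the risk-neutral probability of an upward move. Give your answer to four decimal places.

Risk-neutral probability p = (1 + 0.1 − 0.7)/(1.45 − 0.7) = 0.4000/0.7500 = 0.5333

p = 0.5333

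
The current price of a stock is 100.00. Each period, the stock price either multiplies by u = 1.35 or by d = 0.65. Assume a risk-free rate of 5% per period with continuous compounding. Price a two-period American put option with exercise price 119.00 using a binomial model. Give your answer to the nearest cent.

28.84

Risk-neutral probability p = (e^0.05 − 0.65)/(1.35 − 0.65) = 0.4013/0.7000 = 0.5732
Terminal stock prices: S_uu = 182.3, S_ud = 87.75, S_dd = 42.25
Terminal payoffs (K − S): max(-63.25, 0) = 0, max(31.25, 0) = 31.25, max(76.75, 0) = 76.75
Node u (S = 135): continuation = e^(−0.05)·[0.5732·0.0000 + 0.4268·31.2500] = 12.6857; exercise value = 0.0000 ≤ continuation, so V_u = 12.6857
Node d (S = 65): continuation = e^(−0.05)·[0.5732·31.2500 + 0.4268·76.7500] = 48.1963; exercise value = 54.0000 > continuation, so V_d = 54.0000 (exercise)
Node 0 (S = 100): continuation = e^(−0.05)·[0.5732·12.6857 + 0.4268·54.0000] = 28.8382; exercise value = 19.0000 ≤ continuation, so V_0 = 28.8382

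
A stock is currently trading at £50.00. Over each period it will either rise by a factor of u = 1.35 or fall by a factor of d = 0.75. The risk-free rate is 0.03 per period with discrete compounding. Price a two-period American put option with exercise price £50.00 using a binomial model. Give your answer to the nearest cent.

Risk-neutral probability p = (1 + 0.03 − 0.75)/(1.35 − 0.75) = 0.2800/0.6000 = 0.4667
Terminal stock prices: S_uu = 91.13, S_ud = 50.62, S_dd = 28.12
Terminal payoffs (K − S): max(-41.13, 0) = 0, max(-0.625, 0) = 0, max(21.88, 0) = 21.88
Node u (S = 67.5): continuation = 1/1.03·[0.4667·0.0000 + 0.5333·0.0000] = 0.0000; exercise value = 0.0000 ≤ continuation, so V_u = 0.0000
Node d (S = 37.5): continuation = 1/1.03·[0.4667·0.0000 + 0.5333·21.8750] = 11.3269; exercise value = 12.5000 > continuation, so V_d = 12.5000 (exercise)
Node 0 (S = 50): continuation = 1/1.03·[0.4667·0.0000 + 0.5333·12.5000] = 6.4725; exercise value = 0.0000 ≤ continuation, so V_0 = 6.4725

£6.47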